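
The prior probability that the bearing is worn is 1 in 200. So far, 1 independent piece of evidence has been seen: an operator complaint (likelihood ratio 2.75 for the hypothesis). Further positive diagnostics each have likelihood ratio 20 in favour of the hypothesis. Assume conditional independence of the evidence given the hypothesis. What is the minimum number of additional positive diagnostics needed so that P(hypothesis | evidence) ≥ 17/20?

3

Prior odds = 0.005/0.995 = 1/199.
Bayes factor of the evidence already in hand = 2.75.
Odds after that evidence = (1/199) × 2.75 = 11/796.
Target odds = 0.85/0.15 = 17/3.
Need 20ⁿ ≥ 17/3 ÷ (11/796) = 13532/33.
20² = 400 falls short of 13532/33 but 20³ = 8000 reaches it, so n = 3.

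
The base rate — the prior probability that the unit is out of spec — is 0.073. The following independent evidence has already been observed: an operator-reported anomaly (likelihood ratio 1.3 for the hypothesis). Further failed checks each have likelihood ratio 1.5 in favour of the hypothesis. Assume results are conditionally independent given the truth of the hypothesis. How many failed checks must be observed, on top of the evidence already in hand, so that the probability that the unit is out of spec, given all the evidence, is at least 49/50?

16

Prior odds = 0.073/0.927 = 73/927.
Bayes factor of the evidence already in hand = 1.3.
Odds after that evidence = (73/927) × 1.3 = 949/9270.
Target odds = 0.98/0.02 = 49.
Need 1.5ⁿ ≥ 49 ÷ (949/9270) = 454230/949.
1.5¹⁵ = 14348907/32768 falls short of 454230/949 but 1.5¹⁶ = 43046721/65536 reaches it, so n = 16.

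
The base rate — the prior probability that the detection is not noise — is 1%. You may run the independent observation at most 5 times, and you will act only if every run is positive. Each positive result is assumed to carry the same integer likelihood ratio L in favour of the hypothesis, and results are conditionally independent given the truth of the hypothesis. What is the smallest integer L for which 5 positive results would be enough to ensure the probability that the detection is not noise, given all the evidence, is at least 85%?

Prior odds = 0.01/0.99 = 1/99.
Target odds = 0.85/0.15 = 17/3.
Need L⁵ ≥ 17/3 ÷ (1/99) = 561.
3⁵ = 243 < 561 ≤ 1024 = 4⁵, so L = 4.

4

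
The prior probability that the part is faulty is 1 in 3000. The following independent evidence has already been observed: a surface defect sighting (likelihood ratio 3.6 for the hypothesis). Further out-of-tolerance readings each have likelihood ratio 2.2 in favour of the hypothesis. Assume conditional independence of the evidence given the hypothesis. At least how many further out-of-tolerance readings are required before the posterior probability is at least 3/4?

Prior odds = (1/3000)/(2999/3000) = 1/2999.
Bayes factor of the evidence already in hand = 3.6.
Odds after that evidence = (1/2999) × 3.6 = 18/14995.
Target odds = 0.75/0.25 = 3.
Need 2.2ⁿ ≥ 3 ÷ (18/14995) = 14995/6.
2.2⁹ ≈1207.27 falls short of 14995/6 but 2.2¹⁰ ≈2655.99 reaches it, so n = 10.

10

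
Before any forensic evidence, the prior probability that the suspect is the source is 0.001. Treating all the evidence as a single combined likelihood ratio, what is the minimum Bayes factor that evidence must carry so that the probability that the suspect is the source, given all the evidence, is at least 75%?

Prior odds = 0.001/0.999 = 1/999.
Target odds = 0.75/0.25 = 3.
Required Bayes factor = 3 ÷ (1/999) = 2997.

2997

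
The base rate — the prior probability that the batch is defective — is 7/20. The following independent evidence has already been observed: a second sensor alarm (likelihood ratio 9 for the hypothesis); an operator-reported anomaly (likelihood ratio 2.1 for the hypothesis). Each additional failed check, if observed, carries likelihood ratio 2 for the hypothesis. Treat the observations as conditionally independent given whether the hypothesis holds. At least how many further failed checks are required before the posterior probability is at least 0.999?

7

Prior odds = 0.35/0.65 = 7/13.
Combined Bayes factor of the evidence already in hand = 9 × 2.1 = 18.9.
Odds after that evidence = (7/13) × 18.9 = 1323/130.
Target odds = 0.999/0.001 = 999.
Need 2ⁿ ≥ 999 ÷ (1323/130) = 4810/49.
2⁶ = 64 falls short of 4810/49 but 2⁷ = 128 reaches it, so n = 7.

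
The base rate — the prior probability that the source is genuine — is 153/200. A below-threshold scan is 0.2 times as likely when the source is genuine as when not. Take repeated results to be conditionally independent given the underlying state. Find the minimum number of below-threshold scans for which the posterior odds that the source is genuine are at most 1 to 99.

Prior odds: 0.765 ÷ 0.235 = 153/47.
Likelihood ratio per below-threshold scan = 0.2.
Target odds = 1/99.
Require 0.2ⁿ ≤ 1/99 ÷ (153/47) = 47/15147.
0.2³ = 0.008 is still above 47/15147 but 0.2⁴ = 0.0016 is at or below it, so n = 4.

4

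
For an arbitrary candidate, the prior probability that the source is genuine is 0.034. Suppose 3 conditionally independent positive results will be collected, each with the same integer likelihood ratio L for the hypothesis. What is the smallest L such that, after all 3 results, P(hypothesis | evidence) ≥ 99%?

15

Prior odds = 0.034/0.966 = 17/483.
Target odds = 0.99/0.01 = 99.
Need L³ ≥ 99 ÷ (17/483) = 47817/17.
14³ = 2744 < 47817/17 ≤ 3375 = 15³, so L = 15.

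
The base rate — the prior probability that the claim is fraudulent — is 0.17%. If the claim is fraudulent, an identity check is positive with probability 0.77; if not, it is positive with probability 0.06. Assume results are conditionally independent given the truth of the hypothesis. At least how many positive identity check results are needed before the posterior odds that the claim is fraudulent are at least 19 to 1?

Prior odds: 0.0017 ÷ 0.9983 = 17/9983.
Likelihood ratio of a positive = 0.77/0.06 = 77/6.
Target odds = 19.
Require (77/6)ⁿ ≥ 19 ÷ (17/9983) = 189677/17.
(77/6)³ = 456533/216 falls short of 189677/17 but (77/6)⁴ = 35153041/1296 reaches it, so n = 4.

4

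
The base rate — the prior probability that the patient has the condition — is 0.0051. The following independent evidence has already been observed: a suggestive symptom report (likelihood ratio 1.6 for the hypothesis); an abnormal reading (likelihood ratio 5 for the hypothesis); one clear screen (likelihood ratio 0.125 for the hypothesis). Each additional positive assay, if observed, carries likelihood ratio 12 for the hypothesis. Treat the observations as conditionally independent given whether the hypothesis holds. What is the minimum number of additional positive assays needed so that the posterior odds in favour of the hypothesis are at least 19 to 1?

4

Prior odds = 0.0051/0.9949 = 51/9949.
Combined Bayes factor of the evidence already in hand = 1.6 × 5 × 0.125 = 1.
Odds after that evidence = (51/9949) × 1 = 51/9949.
Target odds = 19.
Need 12ⁿ ≥ 19 ÷ (51/9949) = 189031/51.
12³ = 1728 falls short of 189031/51 but 12⁴ = 20736 reaches it, so n = 4.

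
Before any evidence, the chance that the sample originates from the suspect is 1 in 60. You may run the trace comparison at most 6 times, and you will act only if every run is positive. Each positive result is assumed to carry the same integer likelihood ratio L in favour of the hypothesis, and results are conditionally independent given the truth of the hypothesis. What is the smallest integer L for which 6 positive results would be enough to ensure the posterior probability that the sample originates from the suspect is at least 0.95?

4

Prior odds = (1/60)/(59/60) = 1/59.
Target odds = 0.95/0.05 = 19.
Need L⁶ ≥ 19 ÷ (1/59) = 1121.
3⁶ = 729 < 1121 ≤ 4096 = 4⁶, so L = 4.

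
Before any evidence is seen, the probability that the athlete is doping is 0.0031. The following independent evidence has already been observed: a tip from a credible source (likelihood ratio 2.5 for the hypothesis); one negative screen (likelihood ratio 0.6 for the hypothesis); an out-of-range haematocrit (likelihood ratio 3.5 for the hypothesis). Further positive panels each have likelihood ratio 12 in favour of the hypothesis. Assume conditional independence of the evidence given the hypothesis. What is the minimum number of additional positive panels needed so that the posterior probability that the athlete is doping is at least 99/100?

4

Prior odds = 0.0031/0.9969 = 31/9969.
Combined Bayes factor of the evidence already in hand = 2.5 × 0.6 × 3.5 = 5.25.
Odds after that evidence = (31/9969) × 5.25 = 217/13292.
Target odds = 0.99/0.01 = 99.
Need 12ⁿ ≥ 99 ÷ (217/13292) = 1315908/217.
12³ = 1728 falls short of 1315908/217 but 12⁴ = 20736 reaches it, so n = 4.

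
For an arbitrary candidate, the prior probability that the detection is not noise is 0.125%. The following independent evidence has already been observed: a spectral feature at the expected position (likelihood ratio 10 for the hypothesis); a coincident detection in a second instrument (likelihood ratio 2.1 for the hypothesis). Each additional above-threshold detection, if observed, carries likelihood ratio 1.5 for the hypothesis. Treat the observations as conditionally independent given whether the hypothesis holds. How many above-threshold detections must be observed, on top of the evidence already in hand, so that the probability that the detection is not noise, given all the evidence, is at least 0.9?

15

Prior odds = 0.00125/0.99875 = 1/799.
Combined Bayes factor of the evidence already in hand = 10 × 2.1 = 21.
Odds after that evidence = (1/799) × 21 = 21/799.
Target odds = 0.9/0.1 = 9.
Need 1.5ⁿ ≥ 9 ÷ (21/799) = 2397/7.
1.5¹⁴ = 4782969/16384 falls short of 2397/7 but 1.5¹⁵ = 14348907/32768 reaches it, so n = 15.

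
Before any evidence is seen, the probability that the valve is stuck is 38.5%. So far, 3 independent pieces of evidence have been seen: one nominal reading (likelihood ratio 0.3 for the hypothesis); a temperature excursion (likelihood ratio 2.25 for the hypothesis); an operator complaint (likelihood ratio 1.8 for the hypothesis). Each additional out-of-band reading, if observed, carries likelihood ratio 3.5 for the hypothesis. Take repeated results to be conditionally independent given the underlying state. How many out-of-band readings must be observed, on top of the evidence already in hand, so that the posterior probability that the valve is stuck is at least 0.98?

4

Prior odds = 0.385/0.615 = 77/123.
Combined Bayes factor of the evidence already in hand = 0.3 × 2.25 × 1.8 = 1.215.
Odds after that evidence = (77/123) × 1.215 = 6237/8200.
Target odds = 0.98/0.02 = 49.
Need 3.5ⁿ ≥ 49 ÷ (6237/8200) = 57400/891.
3.5³ = 42.875 falls short of 57400/891 but 3.5⁴ = 150.0625 reaches it, so n = 4.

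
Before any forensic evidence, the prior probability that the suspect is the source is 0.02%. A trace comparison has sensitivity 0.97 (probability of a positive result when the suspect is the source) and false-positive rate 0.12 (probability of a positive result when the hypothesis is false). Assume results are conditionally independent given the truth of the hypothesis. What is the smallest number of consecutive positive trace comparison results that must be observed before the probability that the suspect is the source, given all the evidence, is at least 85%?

5

Prior odds: 0.0002 ÷ 0.9998 = 1/4999.
Likelihood ratio of a positive result = 0.97/0.12 = 97/12.
Target posterior odds = 0.85/0.15 = 17/3.
Require (97/12)ⁿ ≥ 17/3 ÷ (1/4999) = 84983/3.
(97/12)⁴ = 88529281/20736 falls short of 84983/3 but (97/12)⁵ ≈34510.6 reaches it, so n = 5.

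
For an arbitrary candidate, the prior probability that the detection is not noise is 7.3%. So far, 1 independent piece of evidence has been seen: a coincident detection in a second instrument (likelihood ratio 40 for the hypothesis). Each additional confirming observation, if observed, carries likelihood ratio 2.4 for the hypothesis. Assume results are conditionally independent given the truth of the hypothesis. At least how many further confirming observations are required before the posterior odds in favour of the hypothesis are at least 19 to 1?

Prior odds = 0.073/0.927 = 73/927.
Bayes factor of the evidence already in hand = 40.
Odds after that evidence = (73/927) × 40 = 2920/927.
Target odds = 19.
Need 2.4ⁿ ≥ 19 ÷ (2920/927) = 17613/2920.
2.4² = 5.76 falls short of 17613/2920 but 2.4³ = 13.824 reaches it, so n = 3.

3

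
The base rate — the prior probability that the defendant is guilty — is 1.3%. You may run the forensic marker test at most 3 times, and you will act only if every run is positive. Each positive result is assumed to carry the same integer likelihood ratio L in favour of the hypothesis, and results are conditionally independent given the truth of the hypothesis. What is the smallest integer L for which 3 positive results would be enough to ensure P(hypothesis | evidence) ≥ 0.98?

Prior odds = 0.013/0.987 = 13/987.
Target odds = 0.98/0.02 = 49.
Need L³ ≥ 49 ÷ (13/987) = 48363/13.
15³ = 3375 < 48363/13 ≤ 4096 = 16³, so L = 16.

16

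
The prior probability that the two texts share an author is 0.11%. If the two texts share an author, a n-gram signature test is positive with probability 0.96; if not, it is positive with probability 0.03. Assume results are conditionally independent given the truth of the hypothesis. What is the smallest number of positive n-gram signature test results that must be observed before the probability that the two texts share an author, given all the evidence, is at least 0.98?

Prior odds: 0.0011 ÷ 0.9989 = 11/9989.
Likelihood ratio of a positive = 0.96/0.03 = 32.
Target odds: 0.98 ÷ 0.02 = 49.
Need (11/9989) × 32ⁿ ≥ 49, i.e. 32ⁿ ≥ 489461/11.
32³ = 32768 falls short of 489461/11 but 32⁴ = 1048576 reaches it, so n = 4.

4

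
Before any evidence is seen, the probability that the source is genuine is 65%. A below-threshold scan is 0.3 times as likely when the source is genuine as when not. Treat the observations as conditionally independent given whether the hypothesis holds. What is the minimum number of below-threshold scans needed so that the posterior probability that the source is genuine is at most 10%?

3

Prior odds = 0.65/0.35 = 13/7.
Likelihood ratio per below-threshold scan = 0.3.
Target posterior odds = 0.1/0.9 = 1/9.
Require 0.3ⁿ ≤ 1/9 ÷ (13/7) = 7/117.
0.3² = 0.09 is still above 7/117 but 0.3³ = 0.027 is at or below it, so n = 3.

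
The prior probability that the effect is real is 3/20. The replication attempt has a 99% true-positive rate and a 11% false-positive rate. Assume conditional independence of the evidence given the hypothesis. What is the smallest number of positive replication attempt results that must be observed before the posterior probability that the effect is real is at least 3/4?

Prior odds: 0.15 ÷ 0.85 = 3/17.
Likelihood ratio of a positive result = 0.99/0.11 = 9.
Target odds: 0.75 ÷ 0.25 = 3.
Require 9ⁿ ≥ 3 ÷ (3/17) = 17.
9¹ = 9 falls short of 17 but 9² = 81 reaches it, so n = 2.

2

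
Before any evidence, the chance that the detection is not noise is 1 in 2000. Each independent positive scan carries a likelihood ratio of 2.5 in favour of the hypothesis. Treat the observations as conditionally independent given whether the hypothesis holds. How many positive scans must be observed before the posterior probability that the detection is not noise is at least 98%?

Prior odds: 0.0005 ÷ 0.9995 = 1/1999.
Likelihood ratio per positive scan = 2.5.
Target posterior odds = 0.98/0.02 = 49.
Need (1/1999) × 2.5ⁿ ≥ 49, i.e. 2.5ⁿ ≥ 97951.
2.5¹² = 244140625/4096 falls short of 97951 but 2.5¹³ ≈149012 reaches it, so n = 13.

13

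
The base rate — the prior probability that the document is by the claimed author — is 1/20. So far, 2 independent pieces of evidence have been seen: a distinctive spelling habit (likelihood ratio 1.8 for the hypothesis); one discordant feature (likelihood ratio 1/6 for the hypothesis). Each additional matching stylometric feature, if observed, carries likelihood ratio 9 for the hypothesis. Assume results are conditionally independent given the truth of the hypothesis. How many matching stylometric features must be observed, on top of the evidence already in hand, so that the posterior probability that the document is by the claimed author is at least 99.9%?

Prior odds = 0.05/0.95 = 1/19.
Combined Bayes factor of the evidence already in hand = 1.8 × (1/6) = 0.3.
Odds after that evidence = (1/19) × 0.3 = 3/190.
Target odds = 0.999/0.001 = 999.
Need 9ⁿ ≥ 999 ÷ (3/190) = 63270.
9⁵ = 59049 falls short of 63270 but 9⁶ = 531441 reaches it, so n = 6.

6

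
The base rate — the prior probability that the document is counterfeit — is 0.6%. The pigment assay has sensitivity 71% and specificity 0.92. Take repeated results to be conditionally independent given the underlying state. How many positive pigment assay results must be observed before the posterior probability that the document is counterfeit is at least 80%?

Prior odds = 0.006/0.994 = 3/497.
False-positive rate = 1 − 0.92 = 0.08; likelihood ratio of a positive = 0.71/0.08 = 8.875.
Target posterior odds = 0.8/0.2 = 4.
Require 8.875ⁿ ≥ 4 ÷ (3/497) = 1988/3.
8.875² = 78.765625 falls short of 1988/3 but 8.875³ = 357911/512 reaches it, so n = 3.

3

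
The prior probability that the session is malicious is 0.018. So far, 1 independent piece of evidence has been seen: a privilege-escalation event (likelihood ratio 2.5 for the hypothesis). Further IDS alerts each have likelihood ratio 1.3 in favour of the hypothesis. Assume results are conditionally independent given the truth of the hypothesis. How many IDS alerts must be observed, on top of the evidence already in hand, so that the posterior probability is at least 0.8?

Prior odds = 0.018/0.982 = 9/491.
Bayes factor of the evidence already in hand = 2.5.
Odds after that evidence = (9/491) × 2.5 = 45/982.
Target odds = 0.8/0.2 = 4.
Need 1.3ⁿ ≥ 4 ÷ (45/982) = 3928/45.
1.3¹⁷ ≈86.5042 falls short of 3928/45 but 1.3¹⁸ ≈112.455 reaches it, so n = 18.

18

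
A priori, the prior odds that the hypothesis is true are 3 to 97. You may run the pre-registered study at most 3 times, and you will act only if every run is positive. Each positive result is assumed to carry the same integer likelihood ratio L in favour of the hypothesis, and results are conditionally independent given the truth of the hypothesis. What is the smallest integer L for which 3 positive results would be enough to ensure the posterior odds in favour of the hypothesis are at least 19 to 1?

9

Prior odds = 3/97.
Target odds = 19.
Need L³ ≥ 19 ÷ (3/97) = 1843/3.
8³ = 512 < 1843/3 ≤ 729 = 9³, so L = 9.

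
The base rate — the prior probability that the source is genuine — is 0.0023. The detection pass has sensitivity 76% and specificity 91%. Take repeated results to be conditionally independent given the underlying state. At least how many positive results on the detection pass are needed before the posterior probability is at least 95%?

Prior odds: 0.0023 ÷ 0.9977 = 23/9977.
False-positive rate = 1 − 0.91 = 0.09; likelihood ratio of a positive = 0.76/0.09 = 76/9.
Target odds: 0.95 ÷ 0.05 = 19.
Require (76/9)ⁿ ≥ 19 ÷ (23/9977) = 189563/23.
(76/9)⁴ = 33362176/6561 falls short of 189563/23 but (76/9)⁵ ≈42939.3 reaches it, so n = 5.

5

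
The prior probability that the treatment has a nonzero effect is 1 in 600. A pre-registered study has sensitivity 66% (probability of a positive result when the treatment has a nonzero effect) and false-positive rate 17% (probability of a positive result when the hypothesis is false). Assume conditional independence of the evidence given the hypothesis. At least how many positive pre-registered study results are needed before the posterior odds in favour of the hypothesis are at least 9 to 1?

7

Prior odds = (1/600)/(599/600) = 1/599.
Likelihood ratio of a positive result = 0.66/0.17 = 66/17.
Target odds = 9.
Need (1/599) × (66/17)ⁿ ≥ 9, i.e. (66/17)ⁿ ≥ 5391.
(66/17)⁶ ≈3424.29 falls short of 5391 but (66/17)⁷ ≈13294.3 reaches it, so n = 7.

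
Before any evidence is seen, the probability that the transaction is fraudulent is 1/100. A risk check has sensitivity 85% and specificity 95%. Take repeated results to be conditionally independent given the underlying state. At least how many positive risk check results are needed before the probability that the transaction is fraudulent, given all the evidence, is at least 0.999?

Prior odds = 0.01/0.99 = 1/99.
False-positive rate = 1 − 0.95 = 0.05; likelihood ratio of a positive = 0.85/0.05 = 17.
Target odds: 0.999 ÷ 0.001 = 999.
Require 17ⁿ ≥ 999 ÷ (1/99) = 98901.
17⁴ = 83521 falls short of 98901 but 17⁵ = 1419857 reaches it, so n = 5.

5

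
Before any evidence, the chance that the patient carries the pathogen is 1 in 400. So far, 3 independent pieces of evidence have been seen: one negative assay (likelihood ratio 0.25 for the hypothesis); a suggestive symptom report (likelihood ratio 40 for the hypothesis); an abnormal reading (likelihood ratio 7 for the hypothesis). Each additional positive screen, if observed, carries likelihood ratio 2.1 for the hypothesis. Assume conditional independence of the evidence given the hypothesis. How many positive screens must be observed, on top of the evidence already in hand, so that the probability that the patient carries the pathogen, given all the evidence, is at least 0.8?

Prior odds = 0.0025/0.9975 = 1/399.
Combined Bayes factor of the evidence already in hand = 0.25 × 40 × 7 = 70.
Odds after that evidence = (1/399) × 70 = 10/57.
Target odds = 0.8/0.2 = 4.
Need 2.1ⁿ ≥ 4 ÷ (10/57) = 22.8.
2.1⁴ = 19.4481 falls short of 22.8 but 2.1⁵ = 4084101/100000 reaches it, so n = 5.

5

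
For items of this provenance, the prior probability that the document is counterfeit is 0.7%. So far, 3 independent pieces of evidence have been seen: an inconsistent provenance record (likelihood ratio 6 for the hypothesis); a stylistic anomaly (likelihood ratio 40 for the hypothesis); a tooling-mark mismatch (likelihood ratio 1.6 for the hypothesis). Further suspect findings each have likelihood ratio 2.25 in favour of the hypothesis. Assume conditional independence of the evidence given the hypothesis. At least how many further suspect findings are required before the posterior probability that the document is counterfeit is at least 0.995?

Prior odds = 0.007/0.993 = 7/993.
Combined Bayes factor of the evidence already in hand = 6 × 40 × 1.6 = 384.
Odds after that evidence = (7/993) × 384 = 896/331.
Target odds = 0.995/0.005 = 199.
Need 2.25ⁿ ≥ 199 ÷ (896/331) = 65869/896.
2.25⁵ = 59049/1024 falls short of 65869/896 but 2.25⁶ = 531441/4096 reaches it, so n = 6.

6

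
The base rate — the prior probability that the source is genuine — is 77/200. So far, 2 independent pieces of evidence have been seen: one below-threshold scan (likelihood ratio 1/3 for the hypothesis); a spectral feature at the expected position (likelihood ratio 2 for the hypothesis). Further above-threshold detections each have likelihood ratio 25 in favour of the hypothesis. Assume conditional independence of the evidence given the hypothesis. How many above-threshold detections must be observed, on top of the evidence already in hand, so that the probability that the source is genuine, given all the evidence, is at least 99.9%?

3

Prior odds = 0.385/0.615 = 77/123.
Combined Bayes factor of the evidence already in hand = (1/3) × 2 = 2/3.
Odds after that evidence = (77/123) × 2/3 = 154/369.
Target odds = 0.999/0.001 = 999.
Need 25ⁿ ≥ 999 ÷ (154/369) = 368631/154.
25² = 625 falls short of 368631/154 but 25³ = 15625 reaches it, so n = 3.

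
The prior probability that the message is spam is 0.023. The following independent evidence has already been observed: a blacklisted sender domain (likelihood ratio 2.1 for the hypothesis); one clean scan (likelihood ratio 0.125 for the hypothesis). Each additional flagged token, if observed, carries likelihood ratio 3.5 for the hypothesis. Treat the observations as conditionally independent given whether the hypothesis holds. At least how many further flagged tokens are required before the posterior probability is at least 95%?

7

Prior odds = 0.023/0.977 = 23/977.
Combined Bayes factor of the evidence already in hand = 2.1 × 0.125 = 0.2625.
Odds after that evidence = (23/977) × 0.2625 = 483/78160.
Target odds = 0.95/0.05 = 19.
Need 3.5ⁿ ≥ 19 ÷ (483/78160) = 1485040/483.
3.5⁶ = 1838.265625 falls short of 1485040/483 but 3.5⁷ = 823543/128 reaches it, so n = 7.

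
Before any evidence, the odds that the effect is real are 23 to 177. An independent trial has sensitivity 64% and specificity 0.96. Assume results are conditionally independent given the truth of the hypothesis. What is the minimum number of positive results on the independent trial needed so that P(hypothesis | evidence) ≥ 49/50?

Prior odds = 23/177.
False-positive rate = 1 − 0.96 = 0.04; likelihood ratio of a positive = 0.64/0.04 = 16.
Target posterior odds = 0.98/0.02 = 49.
Need (23/177) × 16ⁿ ≥ 49, i.e. 16ⁿ ≥ 8673/23.
16² = 256 falls short of 8673/23 but 16³ = 4096 reaches it, so n = 3.

3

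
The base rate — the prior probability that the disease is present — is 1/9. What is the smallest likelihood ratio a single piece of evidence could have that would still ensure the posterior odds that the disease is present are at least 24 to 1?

192

Prior odds = (1/9)/(8/9) = 0.125.
Target odds = 24.
Required Bayes factor = 24 ÷ 0.125 = 192.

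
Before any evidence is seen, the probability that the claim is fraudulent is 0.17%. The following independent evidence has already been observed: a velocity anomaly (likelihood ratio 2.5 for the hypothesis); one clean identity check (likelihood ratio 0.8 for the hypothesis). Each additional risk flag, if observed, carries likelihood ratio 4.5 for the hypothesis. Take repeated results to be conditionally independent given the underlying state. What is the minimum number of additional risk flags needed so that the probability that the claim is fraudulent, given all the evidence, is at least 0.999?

Prior odds = 0.0017/0.9983 = 17/9983.
Combined Bayes factor of the evidence already in hand = 2.5 × 0.8 = 2.
Odds after that evidence = (17/9983) × 2 = 34/9983.
Target odds = 0.999/0.001 = 999.
Need 4.5ⁿ ≥ 999 ÷ (34/9983) = 9973017/34.
4.5⁸ = 43046721/256 falls short of 9973017/34 but 4.5⁹ = 387420489/512 reaches it, so n = 9.

9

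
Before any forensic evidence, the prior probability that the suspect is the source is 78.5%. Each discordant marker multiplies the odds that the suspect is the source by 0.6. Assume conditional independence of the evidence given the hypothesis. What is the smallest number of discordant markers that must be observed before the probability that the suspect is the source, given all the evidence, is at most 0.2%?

15

Prior odds: 0.785 ÷ 0.215 = 157/43.
Likelihood ratio per discordant marker = 0.6.
Target odds: 0.002 ÷ 0.998 = 1/499.
Require 0.6ⁿ ≤ 1/499 ÷ (157/43) = 43/78343.
0.6¹⁴ ≈0.000783642 is still above 43/78343 but 0.6¹⁵ ≈0.000470185 is at or below it, so n = 15.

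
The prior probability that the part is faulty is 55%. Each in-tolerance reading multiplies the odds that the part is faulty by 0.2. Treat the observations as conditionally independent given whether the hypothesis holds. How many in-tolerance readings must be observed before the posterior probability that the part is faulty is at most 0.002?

Prior odds = 0.55/0.45 = 11/9.
Likelihood ratio per in-tolerance reading = 0.2.
Target posterior odds = 0.002/0.998 = 1/499.
Need (11/9) × 0.2ⁿ ≤ 1/499, i.e. 0.2ⁿ ≤ 9/5489.
0.2³ = 0.008 is still above 9/5489 but 0.2⁴ = 0.0016 is at or below it, so n = 4.

4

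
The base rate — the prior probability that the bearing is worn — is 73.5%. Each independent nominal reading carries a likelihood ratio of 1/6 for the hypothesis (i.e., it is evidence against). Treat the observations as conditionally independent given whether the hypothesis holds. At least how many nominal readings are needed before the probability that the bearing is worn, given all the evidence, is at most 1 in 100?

Prior odds = 0.735/0.265 = 147/53.
Likelihood ratio per nominal reading = 1/6.
Target posterior odds = 0.01/0.99 = 1/99.
Require (1/6)ⁿ ≤ 1/99 ÷ (147/53) = 53/14553.
(1/6)³ = 1/216 is still above 53/14553 but (1/6)⁴ = 1/1296 is at or below it, so n = 4.

4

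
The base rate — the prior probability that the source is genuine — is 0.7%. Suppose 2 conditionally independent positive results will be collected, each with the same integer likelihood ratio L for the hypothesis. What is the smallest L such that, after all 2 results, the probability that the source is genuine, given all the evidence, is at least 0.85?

Prior odds = 0.007/0.993 = 7/993.
Target odds = 0.85/0.15 = 17/3.
Need L² ≥ 17/3 ÷ (7/993) = 5627/7.
28² = 784 < 5627/7 ≤ 841 = 29², so L = 29.

29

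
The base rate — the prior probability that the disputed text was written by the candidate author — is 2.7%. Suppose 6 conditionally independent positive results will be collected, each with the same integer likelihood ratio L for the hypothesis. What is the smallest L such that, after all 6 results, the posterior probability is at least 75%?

Prior odds = 0.027/0.973 = 27/973.
Target odds = 0.75/0.25 = 3.
Need L⁶ ≥ 3 ÷ (27/973) = 973/9.
2⁶ = 64 < 973/9 ≤ 729 = 3⁶, so L = 3.

3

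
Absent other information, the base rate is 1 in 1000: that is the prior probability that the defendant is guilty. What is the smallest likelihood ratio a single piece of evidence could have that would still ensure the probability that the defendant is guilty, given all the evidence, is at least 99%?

Prior odds = 0.001/0.999 = 1/999.
Target odds = 0.99/0.01 = 99.
Required Bayes factor = 99 ÷ (1/999) = 98901.

98901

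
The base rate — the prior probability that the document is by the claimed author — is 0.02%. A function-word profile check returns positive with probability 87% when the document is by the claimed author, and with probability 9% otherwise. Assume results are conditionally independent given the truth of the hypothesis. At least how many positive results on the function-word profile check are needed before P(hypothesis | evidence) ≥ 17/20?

5

Prior odds: 0.0002 ÷ 0.9998 = 1/4999.
Likelihood ratio of a positive result = 0.87/0.09 = 29/3.
Target posterior odds = 0.85/0.15 = 17/3.
Require (29/3)ⁿ ≥ 17/3 ÷ (1/4999) = 84983/3.
(29/3)⁴ = 707281/81 falls short of 84983/3 but (29/3)⁵ = 20511149/243 reaches it, so n = 5.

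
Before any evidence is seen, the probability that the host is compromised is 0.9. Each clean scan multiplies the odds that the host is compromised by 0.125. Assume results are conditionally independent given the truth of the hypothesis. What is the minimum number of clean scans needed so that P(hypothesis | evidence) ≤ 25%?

Prior odds = 0.9/0.1 = 9.
Likelihood ratio per clean scan = 0.125.
Target posterior odds = 0.25/0.75 = 1/3.
Require 0.125ⁿ ≤ 1/3 ÷ 9 = 1/27.
0.125¹ = 0.125 is still above 1/27 but 0.125² = 0.015625 is at or below it, so n = 2.

2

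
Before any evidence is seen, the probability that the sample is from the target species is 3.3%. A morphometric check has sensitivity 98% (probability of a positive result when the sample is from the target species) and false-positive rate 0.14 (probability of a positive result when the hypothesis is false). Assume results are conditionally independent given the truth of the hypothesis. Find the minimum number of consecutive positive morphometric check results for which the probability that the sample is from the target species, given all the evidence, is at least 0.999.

Prior odds: 0.033 ÷ 0.967 = 33/967.
Likelihood ratio of a positive result = 0.98/0.14 = 7.
Target odds: 0.999 ÷ 0.001 = 999.
Require 7ⁿ ≥ 999 ÷ (33/967) = 322011/11.
7⁵ = 16807 falls short of 322011/11 but 7⁶ = 117649 reaches it, so n = 6.

6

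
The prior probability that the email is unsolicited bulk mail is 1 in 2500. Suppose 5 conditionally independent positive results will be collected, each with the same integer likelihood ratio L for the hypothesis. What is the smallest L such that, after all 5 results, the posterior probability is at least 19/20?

Prior odds = 0.0004/0.9996 = 1/2499.
Target odds = 0.95/0.05 = 19.
Need L⁵ ≥ 19 ÷ (1/2499) = 47481.
8⁵ = 32768 < 47481 ≤ 59049 = 9⁵, so L = 9.

9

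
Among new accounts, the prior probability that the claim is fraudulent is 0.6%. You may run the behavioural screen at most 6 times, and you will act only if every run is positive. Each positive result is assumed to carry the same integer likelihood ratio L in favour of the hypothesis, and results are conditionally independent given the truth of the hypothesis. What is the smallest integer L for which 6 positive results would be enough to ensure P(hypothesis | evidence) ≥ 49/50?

5

Prior odds = 0.006/0.994 = 3/497.
Target odds = 0.98/0.02 = 49.
Need L⁶ ≥ 49 ÷ (3/497) = 24353/3.
4⁶ = 4096 < 24353/3 ≤ 15625 = 5⁶, so L = 5.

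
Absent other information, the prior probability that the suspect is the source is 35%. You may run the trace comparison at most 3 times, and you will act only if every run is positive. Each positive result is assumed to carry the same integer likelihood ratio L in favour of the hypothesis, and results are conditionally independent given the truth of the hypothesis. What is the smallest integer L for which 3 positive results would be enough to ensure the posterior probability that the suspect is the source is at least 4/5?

2

Prior odds = 0.35/0.65 = 7/13.
Target odds = 0.8/0.2 = 4.
Need L³ ≥ 4 ÷ (7/13) = 52/7.
1³ = 1 < 52/7 ≤ 8 = 2³, so L = 2.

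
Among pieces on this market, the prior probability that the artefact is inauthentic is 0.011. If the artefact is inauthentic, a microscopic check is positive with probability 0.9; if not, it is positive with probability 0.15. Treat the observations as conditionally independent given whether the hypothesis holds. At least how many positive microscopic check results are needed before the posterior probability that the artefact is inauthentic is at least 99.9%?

7

Prior odds = 0.011/0.989 = 11/989.
Likelihood ratio of a positive = 0.9/0.15 = 6.
Target odds: 0.999 ÷ 0.001 = 999.
Need (11/989) × 6ⁿ ≥ 999, i.e. 6ⁿ ≥ 988011/11.
6⁶ = 46656 falls short of 988011/11 but 6⁷ = 279936 reaches it, so n = 7.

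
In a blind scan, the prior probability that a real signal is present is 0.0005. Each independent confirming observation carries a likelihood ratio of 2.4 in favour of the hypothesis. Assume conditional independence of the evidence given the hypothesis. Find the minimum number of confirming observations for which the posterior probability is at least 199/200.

15

Prior odds = 0.0005/0.9995 = 1/1999.
Likelihood ratio per confirming observation = 2.4.
Target odds: 0.995 ÷ 0.005 = 199.
Need (1/1999) × 2.4ⁿ ≥ 199, i.e. 2.4ⁿ ≥ 397801.
2.4¹⁴ ≈210357 falls short of 397801 but 2.4¹⁵ ≈504857 reaches it, so n = 15.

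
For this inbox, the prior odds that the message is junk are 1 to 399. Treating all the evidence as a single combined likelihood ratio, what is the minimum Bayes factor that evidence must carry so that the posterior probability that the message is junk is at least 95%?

Prior odds = 1/399.
Target odds = 0.95/0.05 = 19.
Required Bayes factor = 19 ÷ (1/399) = 7581.

7581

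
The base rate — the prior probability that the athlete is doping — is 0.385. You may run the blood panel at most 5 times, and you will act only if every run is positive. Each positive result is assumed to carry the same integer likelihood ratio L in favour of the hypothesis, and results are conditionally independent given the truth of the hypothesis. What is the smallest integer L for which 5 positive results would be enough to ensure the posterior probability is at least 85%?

Prior odds = 0.385/0.615 = 77/123.
Target odds = 0.85/0.15 = 17/3.
Need L⁵ ≥ 17/3 ÷ (77/123) = 697/77.
1⁵ = 1 < 697/77 ≤ 32 = 2⁵, so L = 2.

2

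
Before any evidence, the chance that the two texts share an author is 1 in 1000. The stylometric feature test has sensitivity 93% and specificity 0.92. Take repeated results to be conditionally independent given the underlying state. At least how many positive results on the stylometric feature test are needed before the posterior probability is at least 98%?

Prior odds = 0.001/0.999 = 1/999.
False-positive rate = 1 − 0.92 = 0.08; likelihood ratio of a positive = 0.93/0.08 = 11.625.
Target odds: 0.98 ÷ 0.02 = 49.
Require 11.625ⁿ ≥ 49 ÷ (1/999) = 48951.
11.625⁴ = 74805201/4096 falls short of 48951 but 11.625⁵ ≈212307 reaches it, so n = 5.

5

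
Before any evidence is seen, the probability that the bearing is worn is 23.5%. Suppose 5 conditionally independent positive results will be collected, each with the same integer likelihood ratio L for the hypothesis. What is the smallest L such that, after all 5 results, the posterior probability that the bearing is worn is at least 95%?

3

Prior odds = 0.235/0.765 = 47/153.
Target odds = 0.95/0.05 = 19.
Need L⁵ ≥ 19 ÷ (47/153) = 2907/47.
2⁵ = 32 < 2907/47 ≤ 243 = 3⁵, so L = 3.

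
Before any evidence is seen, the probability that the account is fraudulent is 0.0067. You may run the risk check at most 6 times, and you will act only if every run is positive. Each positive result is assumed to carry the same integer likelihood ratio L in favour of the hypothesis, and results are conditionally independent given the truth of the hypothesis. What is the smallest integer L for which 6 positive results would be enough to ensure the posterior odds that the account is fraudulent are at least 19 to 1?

Prior odds = 0.0067/0.9933 = 67/9933.
Target odds = 19.
Need L⁶ ≥ 19 ÷ (67/9933) = 188727/67.
3⁶ = 729 < 188727/67 ≤ 4096 = 4⁶, so L = 4.

4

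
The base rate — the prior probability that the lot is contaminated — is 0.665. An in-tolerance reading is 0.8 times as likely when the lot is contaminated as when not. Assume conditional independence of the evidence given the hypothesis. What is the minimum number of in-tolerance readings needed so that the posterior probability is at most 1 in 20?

17

Prior odds: 0.665 ÷ 0.335 = 133/67.
Likelihood ratio per in-tolerance reading = 0.8.
Target posterior odds = 0.05/0.95 = 1/19.
Need (133/67) × 0.8ⁿ ≤ 1/19, i.e. 0.8ⁿ ≤ 67/2527.
0.8¹⁶ ≈0.0281475 is still above 67/2527 but 0.8¹⁷ ≈0.022518 is at or below it, so n = 17.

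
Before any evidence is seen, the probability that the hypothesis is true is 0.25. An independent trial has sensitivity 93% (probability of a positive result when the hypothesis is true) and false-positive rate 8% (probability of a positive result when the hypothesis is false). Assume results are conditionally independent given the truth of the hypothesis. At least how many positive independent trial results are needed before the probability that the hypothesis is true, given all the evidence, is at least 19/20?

Prior odds: 0.25 ÷ 0.75 = 1/3.
Likelihood ratio of a positive result = 0.93/0.08 = 11.625.
Target posterior odds = 0.95/0.05 = 19.
Require 11.625ⁿ ≥ 19 ÷ (1/3) = 57.
11.625¹ = 11.625 falls short of 57 but 11.625² = 135.140625 reaches it, so n = 2.

2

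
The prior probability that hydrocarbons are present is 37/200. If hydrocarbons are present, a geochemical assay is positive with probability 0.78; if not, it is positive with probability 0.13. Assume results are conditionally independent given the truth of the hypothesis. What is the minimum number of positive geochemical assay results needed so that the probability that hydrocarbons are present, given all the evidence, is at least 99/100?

Prior odds: 0.185 ÷ 0.815 = 37/163.
Likelihood ratio of a positive = 0.78/0.13 = 6.
Target odds: 0.99 ÷ 0.01 = 99.
Require 6ⁿ ≥ 99 ÷ (37/163) = 16137/37.
6³ = 216 falls short of 16137/37 but 6⁴ = 1296 reaches it, so n = 4.

4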